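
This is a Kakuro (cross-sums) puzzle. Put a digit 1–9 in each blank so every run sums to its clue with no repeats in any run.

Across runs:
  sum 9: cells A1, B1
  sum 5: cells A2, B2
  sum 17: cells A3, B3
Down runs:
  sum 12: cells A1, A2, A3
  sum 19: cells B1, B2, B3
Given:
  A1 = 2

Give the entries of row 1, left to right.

17 in 2 cells must be {8,9}.
B1 = 9 − 2 = 7 completes the 9 across.
Given what's placed, A3 must be 9 to fit the 17 across and 12 down.
B3 = 17 − 9 = 8 completes the 17 across.
A2 = 12 − 11 = 1 completes the 12 down.
B2 = 5 − 1 = 4 completes the 5 across.

2 7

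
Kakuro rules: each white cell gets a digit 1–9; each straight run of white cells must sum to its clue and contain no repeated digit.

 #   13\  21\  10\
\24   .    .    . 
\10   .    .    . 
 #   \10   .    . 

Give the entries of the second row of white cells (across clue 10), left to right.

24 in 3 cells must be {7,8,9}.
Only 7 fits R1C3 under both its across sum 24 and down sum 10.
Nothing is forced directly, so branch on R1C1, whose candidates are 8 or 9. If R1C1 = 9: that forces R1C2 = 8, R2C1 = 4, after which R2C2 would have to be in {1,5} for the 10 across but in {4,6,7,9} for the 21 down — contradiction. So R1C1 = 8.
R1C2 = 24 − 15 = 9 completes the 24 across.
R2C1 = 13 − 8 = 5 completes the 13 down.
R2C2 = 4: the only remaining digit allowed by both the 10 across and the 21 down.
R2C3 = 10 − 9 = 1 completes the 10 across.

5, 4, 1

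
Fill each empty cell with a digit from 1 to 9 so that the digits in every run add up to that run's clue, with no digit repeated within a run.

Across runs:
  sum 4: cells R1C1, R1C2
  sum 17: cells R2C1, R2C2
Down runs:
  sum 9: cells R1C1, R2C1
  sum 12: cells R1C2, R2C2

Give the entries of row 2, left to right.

8, 9

4 in 2 cells must be {1,3}; 17 in 2 cells must be {8,9}.
The 4 across and the 12 down share only 3, so R1C2 = 3.
The 17 across and the 9 down share only 8, so R2C1 = 8.
R2C2 = 17 − 8 = 9 completes the 17 across.
R1C1 = 4 − 3 = 1 completes the 4 across.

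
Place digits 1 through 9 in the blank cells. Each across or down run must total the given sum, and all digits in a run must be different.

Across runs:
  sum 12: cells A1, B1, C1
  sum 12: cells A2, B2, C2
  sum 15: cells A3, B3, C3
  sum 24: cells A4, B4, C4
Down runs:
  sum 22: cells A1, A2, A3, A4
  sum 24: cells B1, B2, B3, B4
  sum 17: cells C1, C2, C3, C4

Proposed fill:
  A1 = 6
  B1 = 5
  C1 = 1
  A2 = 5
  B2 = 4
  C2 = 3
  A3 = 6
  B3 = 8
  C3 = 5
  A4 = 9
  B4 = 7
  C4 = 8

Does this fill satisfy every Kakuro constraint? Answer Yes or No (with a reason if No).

No — the across run A3–C3 sums to 19, not 15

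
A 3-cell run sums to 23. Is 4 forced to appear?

No

The only way to make 23 from 3 distinct digits is {6,8,9}, which does not contain 4.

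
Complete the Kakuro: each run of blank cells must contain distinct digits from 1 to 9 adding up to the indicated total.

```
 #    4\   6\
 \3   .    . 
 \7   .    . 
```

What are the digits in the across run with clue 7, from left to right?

3 in 2 cells must be {1,2}; 4 in 2 cells must be {1,3}.
The 3 across and the 4 down share only 1, so R1C1 = 1.
R1C2 = 3 − 1 = 2 completes the 3 across.
R2C1 = 4 − 1 = 3 completes the 4 down.
R2C2 = 7 − 3 = 4 completes the 7 across.

3 4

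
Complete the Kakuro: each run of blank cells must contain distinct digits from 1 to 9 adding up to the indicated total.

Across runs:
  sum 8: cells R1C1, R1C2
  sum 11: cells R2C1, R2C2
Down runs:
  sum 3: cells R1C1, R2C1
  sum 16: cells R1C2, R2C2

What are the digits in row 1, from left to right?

1 7

3 in 2 cells must be {1,2}; 16 in 2 cells must be {7,9}.
The 8 across and the 16 down share only 7, so R1C2 = 7.
The 11 across and the 3 down share only 2, so R2C1 = 2.
R2C2 = 11 − 2 = 9 completes the 11 across.
R1C1 = 8 − 7 = 1 completes the 8 across.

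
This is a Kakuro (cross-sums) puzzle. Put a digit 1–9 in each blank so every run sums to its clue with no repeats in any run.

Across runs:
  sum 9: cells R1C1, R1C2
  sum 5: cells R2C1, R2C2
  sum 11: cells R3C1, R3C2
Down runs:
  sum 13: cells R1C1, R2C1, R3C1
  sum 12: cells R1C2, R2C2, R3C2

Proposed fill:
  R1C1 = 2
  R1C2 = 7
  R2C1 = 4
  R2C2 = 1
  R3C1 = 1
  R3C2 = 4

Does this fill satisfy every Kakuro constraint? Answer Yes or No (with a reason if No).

No — the across run R3C1–R3C2 sums to 5, not 11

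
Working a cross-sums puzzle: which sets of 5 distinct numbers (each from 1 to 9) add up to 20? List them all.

{1,2,3,5,9}; {1,2,3,6,8}; {1,2,4,5,8}; {1,2,4,6,7}; {1,3,4,5,7}; {2,3,4,5,6}

5 distinct digits from 1–9 sum between 15 and 35.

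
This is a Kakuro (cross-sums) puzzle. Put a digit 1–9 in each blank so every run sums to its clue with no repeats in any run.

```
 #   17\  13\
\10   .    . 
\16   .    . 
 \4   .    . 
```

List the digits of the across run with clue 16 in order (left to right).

7 9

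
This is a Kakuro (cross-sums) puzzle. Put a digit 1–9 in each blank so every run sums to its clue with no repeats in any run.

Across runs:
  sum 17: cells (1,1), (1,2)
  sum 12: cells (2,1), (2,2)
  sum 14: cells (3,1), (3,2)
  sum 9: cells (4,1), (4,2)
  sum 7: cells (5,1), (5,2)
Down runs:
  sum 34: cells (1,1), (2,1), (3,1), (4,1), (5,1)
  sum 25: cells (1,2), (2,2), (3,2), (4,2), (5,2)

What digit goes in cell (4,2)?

2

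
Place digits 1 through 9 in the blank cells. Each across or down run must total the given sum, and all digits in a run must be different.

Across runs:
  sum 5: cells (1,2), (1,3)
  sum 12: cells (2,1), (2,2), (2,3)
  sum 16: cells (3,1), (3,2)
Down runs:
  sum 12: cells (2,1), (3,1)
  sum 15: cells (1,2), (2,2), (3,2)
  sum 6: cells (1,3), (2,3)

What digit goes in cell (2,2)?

16 in 2 cells must be {7,9}.
Nothing is forced directly, so branch on (1,3), whose candidates are 1 or 2 or 4. If (1,3) = 1: that forces (1,2) = 4, (2,3) = 5, (3,2) = 9, after which (2,2) would have to be in {1,3,4,6} for the 12 across but in {2} for the 15 down — contradiction. If (1,3) = 4: that forces (1,2) = 1, (2,3) = 2, (3,2) = 9, after which (2,2) would have to be in {1,3,4,6,7,9} for the 12 across but in {5} for the 15 down — contradiction. So (1,3) = 2.
(1,2) = 5 − 2 = 3 completes the 5 across.
(2,3) = 6 − 2 = 4 completes the 6 down.
(3,2) = 7: the only remaining digit allowed by both the 16 across and the 15 down.
(2,2) = 15 − 10 = 5 completes the 15 down.
(3,1) = 16 − 7 = 9 completes the 16 across.
(2,1) = 12 − 9 = 3 completes the 12 across.

5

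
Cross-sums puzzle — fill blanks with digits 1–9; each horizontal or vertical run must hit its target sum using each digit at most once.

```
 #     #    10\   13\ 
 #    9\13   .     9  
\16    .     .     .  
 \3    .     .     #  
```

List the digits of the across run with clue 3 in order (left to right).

2 1

3 in 2 cells must be {1,2}.
R1C2 = 13 − 9 = 4 completes the 13 across.
R2C3 = 13 − 9 = 4 completes the 13 down.
R3C2 = 1: the only remaining digit allowed by both the 3 across and the 10 down.
R2C2 = 10 − 5 = 5 completes the 10 down.
R3C1 = 3 − 1 = 2 completes the 3 across.
R2C1 = 16 − 9 = 7 completes the 16 across.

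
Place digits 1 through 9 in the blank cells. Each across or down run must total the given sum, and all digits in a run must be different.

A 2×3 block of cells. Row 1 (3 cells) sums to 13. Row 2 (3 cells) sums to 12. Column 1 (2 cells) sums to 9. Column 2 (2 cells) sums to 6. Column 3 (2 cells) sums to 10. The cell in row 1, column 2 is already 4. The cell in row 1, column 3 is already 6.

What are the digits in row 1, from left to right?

(1,1) = 13 − 10 = 3 completes the 13 across.
(2,1) = 9 − 3 = 6 completes the 9 down.
(2,2) = 6 − 4 = 2 completes the 6 down.
(2,3) = 12 − 8 = 4 completes the 12 across.

3 4 6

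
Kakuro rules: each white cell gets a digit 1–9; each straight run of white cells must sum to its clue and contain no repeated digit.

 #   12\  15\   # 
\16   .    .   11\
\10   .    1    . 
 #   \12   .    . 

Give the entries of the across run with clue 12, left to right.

5 7

16 in 2 cells must be {7,9}.
R1C2 = 9: the only remaining digit allowed by both the 16 across and the 15 down.
R3C2 = 15 − 10 = 5 completes the 15 down.
R3C3 = 12 − 5 = 7 completes the 12 across.
R1C1 = 16 − 9 = 7 completes the 16 across.
R2C1 = 12 − 7 = 5 completes the 12 down.
R2C3 = 10 − 6 = 4 completes the 10 across.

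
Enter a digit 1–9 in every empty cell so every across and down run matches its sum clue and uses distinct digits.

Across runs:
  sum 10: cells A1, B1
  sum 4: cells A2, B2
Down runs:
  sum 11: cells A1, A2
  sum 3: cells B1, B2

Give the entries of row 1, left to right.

8 2

4 in 2 cells must be {1,3}; 3 in 2 cells must be {1,2}.
The 4 across and the 11 down share only 3, so A2 = 3.
B2 = 4 − 3 = 1 completes the 4 across.
A1 = 11 − 3 = 8 completes the 11 down.
B1 = 10 − 8 = 2 completes the 10 across.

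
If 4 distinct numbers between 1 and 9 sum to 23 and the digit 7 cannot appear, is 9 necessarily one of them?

Counterexample: {4,5,6,8} sums to 23 under that restriction without using 9.

No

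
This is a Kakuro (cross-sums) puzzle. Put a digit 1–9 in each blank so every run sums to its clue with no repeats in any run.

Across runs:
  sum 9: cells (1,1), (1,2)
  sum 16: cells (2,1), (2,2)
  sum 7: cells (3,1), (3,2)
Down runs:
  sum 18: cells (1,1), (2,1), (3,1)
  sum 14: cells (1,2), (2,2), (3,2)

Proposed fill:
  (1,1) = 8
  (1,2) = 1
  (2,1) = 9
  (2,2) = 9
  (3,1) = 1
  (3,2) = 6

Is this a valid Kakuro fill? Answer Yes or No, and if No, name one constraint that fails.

No — the down run (1,2)–(3,2) sums to 16, not 14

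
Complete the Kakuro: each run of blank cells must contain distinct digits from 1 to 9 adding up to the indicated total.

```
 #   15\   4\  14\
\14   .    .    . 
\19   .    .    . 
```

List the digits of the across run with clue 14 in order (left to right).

8, 1, 5

4 in 2 cells must be {1,3}.
The 19 across and the 4 down share only 3, so R2C2 = 3.
Given what's placed, R2C3 must be 9 to fit the 19 across and 14 down.
R1C2 = 4 − 3 = 1 completes the 4 down.
R1C3 = 14 − 9 = 5 completes the 14 down.
R2C1 = 19 − 12 = 7 completes the 19 across.
R1C1 = 14 − 6 = 8 completes the 14 across.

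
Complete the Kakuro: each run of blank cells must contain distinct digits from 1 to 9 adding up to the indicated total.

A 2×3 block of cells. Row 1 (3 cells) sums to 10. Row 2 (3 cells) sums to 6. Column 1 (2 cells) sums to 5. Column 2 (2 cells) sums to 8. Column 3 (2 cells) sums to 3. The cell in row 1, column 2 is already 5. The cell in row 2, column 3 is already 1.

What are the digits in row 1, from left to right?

3, 5, 2

6 in 3 cells must be {1,2,3}; 3 in 2 cells must be {1,2}.
(1,3) = 3 − 1 = 2 completes the 3 down.
(2,2) = 8 − 5 = 3 completes the 8 down.
(1,1) = 10 − 7 = 3 completes the 10 across.
(2,1) = 6 − 4 = 2 completes the 6 across.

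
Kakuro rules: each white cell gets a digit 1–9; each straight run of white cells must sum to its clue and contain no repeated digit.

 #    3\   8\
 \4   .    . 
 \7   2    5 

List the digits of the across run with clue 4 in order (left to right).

1, 3

4 in 2 cells must be {1,3}; 3 in 2 cells must be {1,2}.
R1C1 = 3 − 2 = 1 completes the 3 down.
R1C2 = 4 − 1 = 3 completes the 4 across.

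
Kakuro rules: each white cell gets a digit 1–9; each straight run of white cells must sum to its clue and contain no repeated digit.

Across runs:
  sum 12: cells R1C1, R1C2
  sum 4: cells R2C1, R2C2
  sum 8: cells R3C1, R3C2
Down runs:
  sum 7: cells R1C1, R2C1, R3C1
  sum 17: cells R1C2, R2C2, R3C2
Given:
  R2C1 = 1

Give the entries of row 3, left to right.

2 6

4 in 2 cells must be {1,3}; 7 in 3 cells must be {1,2,4}.
R1C1 = 4: the only remaining digit allowed by both the 12 across and the 7 down.
R1C2 = 12 − 4 = 8 completes the 12 across.
R2C2 = 4 − 1 = 3 completes the 4 across.
R3C1 = 7 − 5 = 2 completes the 7 down.
R3C2 = 8 − 2 = 6 completes the 8 across.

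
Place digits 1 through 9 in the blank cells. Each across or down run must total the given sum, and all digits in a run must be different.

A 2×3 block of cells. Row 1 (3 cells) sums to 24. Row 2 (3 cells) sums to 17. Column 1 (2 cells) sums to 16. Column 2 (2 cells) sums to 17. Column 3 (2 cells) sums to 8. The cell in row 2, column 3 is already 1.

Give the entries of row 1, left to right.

24 in 3 cells must be {7,8,9}; 16 in 2 cells must be {7,9}; 17 in 2 cells must be {8,9}.
(1,3) = 8 − 1 = 7 completes the 8 down.
Given what's placed, (2,2) must be 9 to fit the 17 across and 17 down.
(1,1) = 9: the only remaining digit allowed by both the 24 across and the 16 down.
(1,2) = 24 − 16 = 8 completes the 24 across.
(2,1) = 17 − 10 = 7 completes the 17 across.

9 8 7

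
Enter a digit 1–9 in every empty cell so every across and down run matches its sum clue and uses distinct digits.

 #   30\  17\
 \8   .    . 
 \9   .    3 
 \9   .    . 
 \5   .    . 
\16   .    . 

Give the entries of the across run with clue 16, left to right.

9 7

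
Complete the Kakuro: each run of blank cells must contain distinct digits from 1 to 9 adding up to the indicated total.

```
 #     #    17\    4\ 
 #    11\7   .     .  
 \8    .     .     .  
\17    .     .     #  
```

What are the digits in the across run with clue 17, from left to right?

9, 8

17 in 2 cells must be {8,9}; 4 in 2 cells must be {1,3}.
Nothing is forced directly, so branch on R1C3, whose candidates are 1 or 3. If R1C3 = 1: that forces R1C2 = 6, R2C3 = 3, R2C1 = 4, after which R2C2 would have to be in {1} for the 8 across but in {2,3,4,7,8,9} for the 17 down — contradiction. So R1C3 = 3.
R1C2 = 7 − 3 = 4 completes the 7 across.
R2C2 = 5: the only remaining digit allowed by both the 8 across and the 17 down.
R2C3 = 4 − 3 = 1 completes the 4 down.
R3C2 = 17 − 9 = 8 completes the 17 down.
R2C1 = 8 − 6 = 2 completes the 8 across.
R3C1 = 17 − 8 = 9 completes the 17 across.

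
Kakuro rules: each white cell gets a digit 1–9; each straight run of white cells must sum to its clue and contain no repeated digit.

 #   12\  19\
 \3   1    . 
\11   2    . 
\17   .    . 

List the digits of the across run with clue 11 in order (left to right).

3 in 2 cells must be {1,2}; 17 in 2 cells must be {8,9}.
R1C2 = 3 − 1 = 2 completes the 3 across.
R2C2 = 11 − 2 = 9 completes the 11 across.
R3C1 = 12 − 3 = 9 completes the 12 down.
R3C2 = 17 − 9 = 8 completes the 17 across.

2 9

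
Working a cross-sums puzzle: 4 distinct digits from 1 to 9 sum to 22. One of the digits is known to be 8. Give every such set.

4 distinct digits from 1–9 sum between 10 and 30.
Keeping only sets containing 8.

{1,4,8,9}; {1,6,7,8}; {2,3,8,9}; {2,5,7,8}; {3,4,7,8}; {3,5,6,8}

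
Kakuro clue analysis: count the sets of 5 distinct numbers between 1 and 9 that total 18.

3

5 distinct digits from 1–9 sum between 15 and 35.
Enumerating: {1,2,3,4,8}, {1,2,3,5,7}, {1,2,4,5,6}.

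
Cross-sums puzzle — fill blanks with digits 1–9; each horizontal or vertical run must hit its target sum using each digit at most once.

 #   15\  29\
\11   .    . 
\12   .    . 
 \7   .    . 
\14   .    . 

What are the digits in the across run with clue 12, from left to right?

3, 9

29 in 4 cells must be {5,7,8,9}.
Only 5 fits R3C2 under both its across sum 7 and down sum 29.
R3C1 = 7 − 5 = 2 completes the 7 across.
Nothing is forced directly, so branch on R4C2, whose candidates are 8 or 9. If R4C2 = 9: that forces R4C1 = 5, R1C1 = 7, after which R1C2 would have to be in {4} for the 11 across but in {7,8} for the 29 down — contradiction. So R4C2 = 8.
R4C1 = 14 − 8 = 6 completes the 14 across.
No cell is forced outright now. R1C1 can only be 3 or 4 (the digits allowed by both its 11 across and its 15 down). If R1C1 = 3: then R1C2 would have to be in {8} for the 11 across but in {7,9} for the 29 down — contradiction. So R1C1 = 4.
R1C2 = 11 − 4 = 7 completes the 11 across.
R2C1 = 15 − 12 = 3 completes the 15 down.
R2C2 = 12 − 3 = 9 completes the 12 across.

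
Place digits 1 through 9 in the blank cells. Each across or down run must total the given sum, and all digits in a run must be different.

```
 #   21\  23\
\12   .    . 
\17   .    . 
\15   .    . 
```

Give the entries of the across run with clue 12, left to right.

4, 8

17 in 2 cells must be {8,9}; 23 in 3 cells must be {6,8,9}.
Nothing is forced directly, so branch on R1C2, whose candidates are 8 or 9. If R1C2 = 9: then R1C1 would have to be in {3} for the 12 across but in {4,5,6,7,8,9} for the 21 down — contradiction. So R1C2 = 8.
R1C1 = 12 − 8 = 4 completes the 12 across.
Given what's placed, R2C2 must be 9 to fit the 17 across and 23 down.
R3C2 = 23 − 17 = 6 completes the 23 down.
R2C1 = 17 − 9 = 8 completes the 17 across.
R3C1 = 15 − 6 = 9 completes the 15 across.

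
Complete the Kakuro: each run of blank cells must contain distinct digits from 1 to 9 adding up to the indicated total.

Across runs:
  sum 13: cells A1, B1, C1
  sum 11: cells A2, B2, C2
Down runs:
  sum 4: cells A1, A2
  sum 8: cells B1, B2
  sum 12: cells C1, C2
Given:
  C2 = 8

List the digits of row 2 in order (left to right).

4 in 2 cells must be {1,3}.
C1 = 12 − 8 = 4 completes the 12 down.
A2 = 1: the only remaining digit allowed by both the 11 across and the 4 down.
B2 = 11 − 9 = 2 completes the 11 across.
A1 = 4 − 1 = 3 completes the 4 down.
B1 = 13 − 7 = 6 completes the 13 across.

1, 2, 8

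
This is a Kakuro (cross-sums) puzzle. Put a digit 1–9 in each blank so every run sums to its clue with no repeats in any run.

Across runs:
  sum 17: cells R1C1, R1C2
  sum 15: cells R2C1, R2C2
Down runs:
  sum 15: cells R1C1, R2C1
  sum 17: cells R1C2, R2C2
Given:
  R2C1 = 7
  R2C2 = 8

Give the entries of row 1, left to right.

8 9

17 in 2 cells must be {8,9}.
R1C1 = 15 − 7 = 8 completes the 15 down.
R1C2 = 17 − 8 = 9 completes the 17 across.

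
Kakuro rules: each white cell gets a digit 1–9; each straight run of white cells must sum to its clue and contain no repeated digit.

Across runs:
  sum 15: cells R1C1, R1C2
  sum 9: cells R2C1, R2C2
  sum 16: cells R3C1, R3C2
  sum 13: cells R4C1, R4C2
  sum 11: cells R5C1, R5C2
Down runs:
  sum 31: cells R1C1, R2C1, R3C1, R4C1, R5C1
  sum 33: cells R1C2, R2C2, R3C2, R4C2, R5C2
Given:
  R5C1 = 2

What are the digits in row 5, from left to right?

2, 9

16 in 2 cells must be {7,9}.
R5C2 = 11 − 2 = 9 completes the 11 across.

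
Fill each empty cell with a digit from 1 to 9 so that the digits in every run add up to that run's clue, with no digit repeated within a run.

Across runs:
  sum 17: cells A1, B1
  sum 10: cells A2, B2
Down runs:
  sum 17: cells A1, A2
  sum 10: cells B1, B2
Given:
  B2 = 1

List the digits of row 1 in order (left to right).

8 9

17 in 2 cells must be {8,9}.
B1 = 10 − 1 = 9 completes the 10 down.
A2 = 10 − 1 = 9 completes the 10 across.
A1 = 17 − 9 = 8 completes the 17 across.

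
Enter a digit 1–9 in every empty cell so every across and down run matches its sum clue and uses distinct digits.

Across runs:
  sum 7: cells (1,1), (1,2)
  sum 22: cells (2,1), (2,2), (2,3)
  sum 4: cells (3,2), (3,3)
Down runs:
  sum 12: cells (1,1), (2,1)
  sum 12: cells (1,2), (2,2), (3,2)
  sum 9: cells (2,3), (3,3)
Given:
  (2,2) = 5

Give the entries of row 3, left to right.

3, 1

4 in 2 cells must be {1,3}.
(2,3) = 8: the only remaining digit allowed by both the 22 across and the 9 down.
(3,3) = 9 − 8 = 1 completes the 9 down.
(2,1) = 22 − 13 = 9 completes the 22 across.
(3,2) = 4 − 1 = 3 completes the 4 across.
(1,1) = 12 − 9 = 3 completes the 12 down.
(1,2) = 7 − 3 = 4 completes the 7 across.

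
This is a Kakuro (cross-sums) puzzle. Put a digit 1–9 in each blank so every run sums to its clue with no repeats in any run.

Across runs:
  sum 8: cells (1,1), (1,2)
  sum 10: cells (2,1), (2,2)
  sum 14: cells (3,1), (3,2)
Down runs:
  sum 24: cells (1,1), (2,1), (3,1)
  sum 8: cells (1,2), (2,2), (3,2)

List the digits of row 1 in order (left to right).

7, 1

24 in 3 cells must be {7,8,9}.
The 8 across and the 24 down share only 7, so (1,1) = 7.
(1,2) = 8 − 7 = 1 completes the 8 across.
Given what's placed, (3,2) must be 5 to fit the 14 across and 8 down.
(2,2) = 8 − 6 = 2 completes the 8 down.
(3,1) = 14 − 5 = 9 completes the 14 across.
(2,1) = 10 − 2 = 8 completes the 10 across.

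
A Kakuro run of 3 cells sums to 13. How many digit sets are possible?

3 distinct digits from 1–9 sum between 6 and 24.

7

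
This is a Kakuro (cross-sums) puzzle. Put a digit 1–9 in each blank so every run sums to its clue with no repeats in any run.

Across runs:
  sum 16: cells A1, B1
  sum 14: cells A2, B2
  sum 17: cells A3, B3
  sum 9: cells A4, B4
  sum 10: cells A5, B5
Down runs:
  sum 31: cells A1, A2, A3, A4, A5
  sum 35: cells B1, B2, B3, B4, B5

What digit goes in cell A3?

9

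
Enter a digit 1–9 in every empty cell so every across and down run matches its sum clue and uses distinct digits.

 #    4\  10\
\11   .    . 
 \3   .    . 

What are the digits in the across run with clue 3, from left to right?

3 in 2 cells must be {1,2}; 4 in 2 cells must be {1,3}.
The 11 across and the 4 down share only 3, so R1C1 = 3.
R1C2 = 11 − 3 = 8 completes the 11 across.
R2C1 = 4 − 3 = 1 completes the 4 down.
R2C2 = 3 − 1 = 2 completes the 3 across.

1, 2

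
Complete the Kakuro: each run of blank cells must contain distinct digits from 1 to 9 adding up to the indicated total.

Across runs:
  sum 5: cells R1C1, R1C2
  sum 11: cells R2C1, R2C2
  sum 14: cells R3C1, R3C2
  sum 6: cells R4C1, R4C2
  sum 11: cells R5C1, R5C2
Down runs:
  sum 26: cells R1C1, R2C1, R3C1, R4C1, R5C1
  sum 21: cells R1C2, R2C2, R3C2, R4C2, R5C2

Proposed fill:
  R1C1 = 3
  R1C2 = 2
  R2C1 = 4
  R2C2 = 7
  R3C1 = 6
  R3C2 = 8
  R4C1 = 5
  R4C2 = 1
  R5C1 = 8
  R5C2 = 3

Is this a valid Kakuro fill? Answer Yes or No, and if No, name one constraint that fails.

Across: 3+2=5; 4+7=11; 6+8=14; 5+1=6; 8+3=11. Down: 3+4+6+5+8=26; 2+7+8+1+3=21. No digit repeats within any run.

Yes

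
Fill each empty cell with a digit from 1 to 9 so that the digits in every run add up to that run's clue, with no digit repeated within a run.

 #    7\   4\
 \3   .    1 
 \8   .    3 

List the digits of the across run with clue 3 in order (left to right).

3 in 2 cells must be {1,2}; 4 in 2 cells must be {1,3}.
R1C1 = 3 − 1 = 2 completes the 3 across.
R2C1 = 8 − 3 = 5 completes the 8 across.

2 1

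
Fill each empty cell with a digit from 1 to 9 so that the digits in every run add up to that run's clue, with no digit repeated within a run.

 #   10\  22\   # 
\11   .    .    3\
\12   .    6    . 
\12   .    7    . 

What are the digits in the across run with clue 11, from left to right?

2, 9

3 in 2 cells must be {1,2}.
R1C2 = 22 − 13 = 9 completes the 22 down.
R1C1 = 11 − 9 = 2 completes the 11 across.
No cell is forced outright now. R2C1 can only be 1 or 5 (the digits allowed by both its 12 across and its 10 down). If R2C1 = 1: then R2C3 would have to be in {5} for the 12 across but in {1,2} for the 3 down — contradiction. So R2C1 = 5.
R2C3 = 12 − 11 = 1 completes the 12 across.
R3C1 = 10 − 7 = 3 completes the 10 down.
R3C3 = 12 − 10 = 2 completes the 12 across.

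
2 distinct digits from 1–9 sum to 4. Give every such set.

{1,3}

2 distinct digits from 1–9 sum between 3 and 17.
Only one set works: {1,3}.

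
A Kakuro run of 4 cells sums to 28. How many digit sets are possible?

2

4 distinct digits from 1–9 sum between 10 and 30.
Enumerating: {4,7,8,9}, {5,6,8,9}.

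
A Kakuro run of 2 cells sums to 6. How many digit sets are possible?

2 distinct digits from 1–9 sum between 3 and 17.
Enumerating: {1,5}, {2,4}.

2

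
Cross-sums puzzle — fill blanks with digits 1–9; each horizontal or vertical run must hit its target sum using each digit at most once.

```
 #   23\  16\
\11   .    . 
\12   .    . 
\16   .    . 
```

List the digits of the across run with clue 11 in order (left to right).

16 in 2 cells must be {7,9}; 23 in 3 cells must be {6,8,9}.
The 16 across and the 23 down share only 9, so R3C1 = 9.
R3C2 = 16 − 9 = 7 completes the 16 across.
Given what's placed, R2C1 must be 8 to fit the 12 across and 23 down.
R2C2 = 12 − 8 = 4 completes the 12 across.
R1C1 = 23 − 17 = 6 completes the 23 down.
R1C2 = 11 − 6 = 5 completes the 11 across.

6 5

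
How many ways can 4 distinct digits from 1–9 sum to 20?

12

4 distinct digits from 1–9 sum between 10 and 30.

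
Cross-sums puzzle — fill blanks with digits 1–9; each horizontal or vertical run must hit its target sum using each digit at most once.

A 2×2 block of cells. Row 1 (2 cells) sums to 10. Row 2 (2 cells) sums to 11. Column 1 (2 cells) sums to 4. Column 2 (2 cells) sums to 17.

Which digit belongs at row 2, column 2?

4 in 2 cells must be {1,3}; 17 in 2 cells must be {8,9}.
The 11 across and the 4 down share only 3, so (2,1) = 3.
(2,2) = 11 − 3 = 8 completes the 11 across.
(1,1) = 4 − 3 = 1 completes the 4 down.
(1,2) = 10 − 1 = 9 completes the 10 across.

8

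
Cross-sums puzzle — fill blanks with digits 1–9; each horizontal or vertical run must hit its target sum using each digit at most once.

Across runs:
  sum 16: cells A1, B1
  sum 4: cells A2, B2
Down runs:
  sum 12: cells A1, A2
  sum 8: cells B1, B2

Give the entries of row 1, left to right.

9 7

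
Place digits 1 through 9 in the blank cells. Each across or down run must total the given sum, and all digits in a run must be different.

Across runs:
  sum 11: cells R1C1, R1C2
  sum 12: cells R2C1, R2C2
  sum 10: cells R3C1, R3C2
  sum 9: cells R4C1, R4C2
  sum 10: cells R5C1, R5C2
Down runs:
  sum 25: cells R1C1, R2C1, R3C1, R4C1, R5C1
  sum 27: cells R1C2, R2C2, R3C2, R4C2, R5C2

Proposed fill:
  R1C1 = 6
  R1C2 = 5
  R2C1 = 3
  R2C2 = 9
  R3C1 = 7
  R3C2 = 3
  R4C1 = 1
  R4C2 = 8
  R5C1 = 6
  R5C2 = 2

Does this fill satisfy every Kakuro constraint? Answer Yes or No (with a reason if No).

No — the down run R1C1–R5C1 sums to 23, not 25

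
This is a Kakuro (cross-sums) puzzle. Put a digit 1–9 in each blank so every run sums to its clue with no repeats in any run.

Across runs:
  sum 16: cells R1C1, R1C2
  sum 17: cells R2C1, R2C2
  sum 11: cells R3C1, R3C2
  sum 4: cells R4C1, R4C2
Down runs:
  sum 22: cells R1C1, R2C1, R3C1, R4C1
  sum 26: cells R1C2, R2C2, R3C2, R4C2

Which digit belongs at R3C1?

16 in 2 cells must be {7,9}; 17 in 2 cells must be {8,9}; 4 in 2 cells must be {1,3}.
Only 3 fits R4C2 under both its across sum 4 and down sum 26.
Given what's placed, R1C2 must be 9 to fit the 16 across and 26 down.
R2C2 = 8: the only remaining digit allowed by both the 17 across and the 26 down.
R3C2 = 26 − 20 = 6 completes the 26 down.
R4C1 = 4 − 3 = 1 completes the 4 across.
R1C1 = 16 − 9 = 7 completes the 16 across.
R2C1 = 17 − 8 = 9 completes the 17 across.
R3C1 = 11 − 6 = 5 completes the 11 across.

5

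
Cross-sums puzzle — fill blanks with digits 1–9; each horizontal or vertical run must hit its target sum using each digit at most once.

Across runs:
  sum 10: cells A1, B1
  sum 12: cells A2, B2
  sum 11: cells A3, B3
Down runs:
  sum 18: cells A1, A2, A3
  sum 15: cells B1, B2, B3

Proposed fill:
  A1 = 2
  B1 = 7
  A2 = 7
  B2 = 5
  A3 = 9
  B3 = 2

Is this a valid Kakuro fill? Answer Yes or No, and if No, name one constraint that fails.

No — the across run A1–B1 sums to 9, not 10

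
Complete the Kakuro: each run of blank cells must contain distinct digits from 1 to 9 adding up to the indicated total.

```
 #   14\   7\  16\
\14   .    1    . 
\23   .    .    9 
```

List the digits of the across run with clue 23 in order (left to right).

8 6 9

23 in 3 cells must be {6,8,9}; 16 in 2 cells must be {7,9}.
R1C3 = 16 − 9 = 7 completes the 16 down.
R2C2 = 7 − 1 = 6 completes the 7 down.
R1C1 = 14 − 8 = 6 completes the 14 across.
R2C1 = 23 − 15 = 8 completes the 23 across.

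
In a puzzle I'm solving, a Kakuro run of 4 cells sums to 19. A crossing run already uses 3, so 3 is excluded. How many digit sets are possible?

6

4 distinct digits from 1–9 sum between 10 and 30.
Dropping sets that contain 3.
Enumerating: {1,2,7,9}, {1,4,5,9}, {1,4,6,8}, {1,5,6,7}, {2,4,5,8}, {2,4,6,7}.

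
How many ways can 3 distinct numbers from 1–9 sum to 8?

3 distinct digits from 1–9 sum between 6 and 24.
Enumerating: {1,2,5}, {1,3,4}.

2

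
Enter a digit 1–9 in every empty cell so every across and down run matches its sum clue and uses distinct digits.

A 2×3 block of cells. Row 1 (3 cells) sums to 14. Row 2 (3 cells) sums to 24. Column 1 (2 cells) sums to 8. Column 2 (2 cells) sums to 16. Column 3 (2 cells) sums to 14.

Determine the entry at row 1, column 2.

7

24 in 3 cells must be {7,8,9}; 16 in 2 cells must be {7,9}.
The 24 across and the 8 down share only 7, so (2,1) = 7.
Given what's placed, (2,2) must be 9 to fit the 24 across and 16 down.
(2,3) = 24 − 16 = 8 completes the 24 across.
(1,1) = 8 − 7 = 1 completes the 8 down.
(1,2) = 16 − 9 = 7 completes the 16 down.
(1,3) = 14 − 8 = 6 completes the 14 across.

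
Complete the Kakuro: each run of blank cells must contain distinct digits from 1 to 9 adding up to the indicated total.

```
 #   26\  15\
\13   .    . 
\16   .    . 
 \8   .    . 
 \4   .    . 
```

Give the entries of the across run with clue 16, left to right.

16 in 2 cells must be {7,9}; 4 in 2 cells must be {1,3}.
Only 3 fits R4C1 under both its across sum 4 and down sum 26.
R4C2 = 4 − 3 = 1 completes the 4 across.
Given what's placed, R2C1 must be 9 to fit the 16 across and 26 down.
R2C2 = 16 − 9 = 7 completes the 16 across.

9 7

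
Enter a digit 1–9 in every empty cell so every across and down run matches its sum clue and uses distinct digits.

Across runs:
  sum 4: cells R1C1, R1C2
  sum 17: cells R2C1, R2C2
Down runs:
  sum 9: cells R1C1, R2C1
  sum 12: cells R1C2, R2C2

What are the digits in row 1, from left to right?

1 3

4 in 2 cells must be {1,3}; 17 in 2 cells must be {8,9}.
The 4 across and the 12 down share only 3, so R1C2 = 3.
The 17 across and the 9 down share only 8, so R2C1 = 8.
R2C2 = 17 − 8 = 9 completes the 17 across.
R1C1 = 4 − 3 = 1 completes the 4 across.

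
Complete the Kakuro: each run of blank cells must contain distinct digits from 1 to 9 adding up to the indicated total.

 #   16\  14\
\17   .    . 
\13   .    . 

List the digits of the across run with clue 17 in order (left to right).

9 8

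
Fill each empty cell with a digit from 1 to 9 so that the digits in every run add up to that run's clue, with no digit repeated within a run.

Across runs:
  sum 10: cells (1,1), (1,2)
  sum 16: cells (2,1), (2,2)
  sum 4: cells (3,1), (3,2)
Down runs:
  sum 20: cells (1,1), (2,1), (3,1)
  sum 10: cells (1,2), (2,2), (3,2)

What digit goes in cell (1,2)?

16 in 2 cells must be {7,9}; 4 in 2 cells must be {1,3}.
The 16 across and the 10 down share only 7, so (2,2) = 7.
The 4 across and the 20 down share only 3, so (3,1) = 3.
(3,2) = 4 − 3 = 1 completes the 4 across.
(1,2) = 10 − 8 = 2 completes the 10 down.
(2,1) = 16 − 7 = 9 completes the 16 across.
(1,1) = 10 − 2 = 8 completes the 10 across.

2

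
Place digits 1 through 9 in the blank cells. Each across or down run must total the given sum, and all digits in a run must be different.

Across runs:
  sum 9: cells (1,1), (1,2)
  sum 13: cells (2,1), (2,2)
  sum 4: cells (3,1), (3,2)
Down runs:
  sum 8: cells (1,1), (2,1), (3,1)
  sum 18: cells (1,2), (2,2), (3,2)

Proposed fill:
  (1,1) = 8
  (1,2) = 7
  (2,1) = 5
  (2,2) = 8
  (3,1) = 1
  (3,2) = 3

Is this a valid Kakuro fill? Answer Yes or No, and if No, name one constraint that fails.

No — the down run (1,1)–(3,1) sums to 14, not 8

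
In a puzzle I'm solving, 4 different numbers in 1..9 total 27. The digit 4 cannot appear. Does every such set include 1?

Counterexample: {3,7,8,9} sums to 27 under that restriction without using 1.

No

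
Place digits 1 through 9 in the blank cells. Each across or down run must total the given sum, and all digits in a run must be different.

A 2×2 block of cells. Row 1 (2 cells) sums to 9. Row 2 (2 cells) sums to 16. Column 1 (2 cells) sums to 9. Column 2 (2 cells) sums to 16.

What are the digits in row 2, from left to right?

7 9

16 in 2 cells must be {7,9}.
The 9 across and the 16 down share only 7, so (1,2) = 7.
The 16 across and the 9 down share only 7, so (2,1) = 7.
(2,2) = 16 − 7 = 9 completes the 16 across.
(1,1) = 9 − 7 = 2 completes the 9 across.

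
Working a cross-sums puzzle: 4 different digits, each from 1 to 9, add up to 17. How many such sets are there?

9

4 distinct digits from 1–9 sum between 10 and 30.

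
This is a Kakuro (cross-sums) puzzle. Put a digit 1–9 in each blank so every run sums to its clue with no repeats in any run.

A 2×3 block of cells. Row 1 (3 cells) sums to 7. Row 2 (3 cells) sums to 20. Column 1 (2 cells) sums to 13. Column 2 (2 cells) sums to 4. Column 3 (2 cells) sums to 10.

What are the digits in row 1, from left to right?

7 in 3 cells must be {1,2,4}; 4 in 2 cells must be {1,3}.
The 7 across and the 13 down share only 4, so (1,1) = 4.
Given what's placed, (1,2) must be 1 to fit the 7 across and 4 down.
(1,3) = 7 − 5 = 2 completes the 7 across.
(2,1) = 13 − 4 = 9 completes the 13 down.
(2,2) = 4 − 1 = 3 completes the 4 down.
(2,3) = 20 − 12 = 8 completes the 20 across.

4 1 2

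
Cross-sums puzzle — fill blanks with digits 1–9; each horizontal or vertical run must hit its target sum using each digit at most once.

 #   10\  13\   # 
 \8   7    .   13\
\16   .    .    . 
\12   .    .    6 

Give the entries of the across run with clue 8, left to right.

7, 1

R1C2 = 8 − 7 = 1 completes the 8 across.
R2C3 = 13 − 6 = 7 completes the 13 down.
R2C1 = 1: the only remaining digit allowed by both the 16 across and the 10 down.
R2C2 = 16 − 8 = 8 completes the 16 across.
R3C1 = 10 − 8 = 2 completes the 10 down.
R3C2 = 12 − 8 = 4 completes the 12 across.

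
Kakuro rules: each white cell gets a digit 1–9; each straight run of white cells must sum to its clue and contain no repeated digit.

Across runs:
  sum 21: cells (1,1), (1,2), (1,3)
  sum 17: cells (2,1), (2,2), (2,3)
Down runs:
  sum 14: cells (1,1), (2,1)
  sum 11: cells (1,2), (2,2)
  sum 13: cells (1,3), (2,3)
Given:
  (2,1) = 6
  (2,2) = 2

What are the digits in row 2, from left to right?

6, 2, 9

(1,1) = 14 − 6 = 8 completes the 14 down.
(1,2) = 11 − 2 = 9 completes the 11 down.
(1,3) = 21 − 17 = 4 completes the 21 across.
(2,3) = 17 − 8 = 9 completes the 17 across.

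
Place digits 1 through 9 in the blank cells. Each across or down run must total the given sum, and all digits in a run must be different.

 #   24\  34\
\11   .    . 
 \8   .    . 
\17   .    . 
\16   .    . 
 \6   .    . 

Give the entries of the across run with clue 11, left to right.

17 in 2 cells must be {8,9}; 16 in 2 cells must be {7,9}; 34 in 5 cells must be {4,6,7,8,9}.
Only 4 fits R5C2 under both its across sum 6 and down sum 34.
R5C1 = 6 − 4 = 2 completes the 6 across.
Nothing is forced directly, so branch on R2C2, whose candidates are 6 or 7. If R2C2 = 6: then R2C1 would have to be in {2} for the 8 across but in {1,3,4,5,6,7,8,9} for the 24 down — contradiction. So R2C2 = 7.
R2C1 = 8 − 7 = 1 completes the 8 across.
R4C2 = 9: the only remaining digit allowed by both the 16 across and the 34 down.
Given what's placed, R3C2 must be 8 to fit the 17 across and 34 down.
R4C1 = 16 − 9 = 7 completes the 16 across.
R1C2 = 34 − 28 = 6 completes the 34 down.
R3C1 = 17 − 8 = 9 completes the 17 across.
R1C1 = 11 − 6 = 5 completes the 11 across.

5 6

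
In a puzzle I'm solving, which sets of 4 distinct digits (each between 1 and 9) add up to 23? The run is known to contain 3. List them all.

4 distinct digits from 1–9 sum between 10 and 30.
Keeping only sets containing 3.

{3,4,7,9}; {3,5,6,9}; {3,5,7,8}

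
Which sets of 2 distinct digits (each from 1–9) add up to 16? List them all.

{7,9}

2 distinct digits from 1–9 sum between 3 and 17.
Only one set works: {7,9}.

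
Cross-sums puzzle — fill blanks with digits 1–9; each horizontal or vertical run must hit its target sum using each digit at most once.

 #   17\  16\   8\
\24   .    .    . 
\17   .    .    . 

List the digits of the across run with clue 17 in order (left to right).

24 in 3 cells must be {7,8,9}; 17 in 2 cells must be {8,9}; 16 in 2 cells must be {7,9}.
The 24 across and the 8 down share only 7, so R1C3 = 7.
R2C3 = 8 − 7 = 1 completes the 8 down.
Given what's placed, R1C2 must be 9 to fit the 24 across and 16 down.
R2C1 = 9: the only remaining digit allowed by both the 17 across and the 17 down.
R2C2 = 17 − 10 = 7 completes the 17 across.
R1C1 = 24 − 16 = 8 completes the 24 across.

9, 7, 1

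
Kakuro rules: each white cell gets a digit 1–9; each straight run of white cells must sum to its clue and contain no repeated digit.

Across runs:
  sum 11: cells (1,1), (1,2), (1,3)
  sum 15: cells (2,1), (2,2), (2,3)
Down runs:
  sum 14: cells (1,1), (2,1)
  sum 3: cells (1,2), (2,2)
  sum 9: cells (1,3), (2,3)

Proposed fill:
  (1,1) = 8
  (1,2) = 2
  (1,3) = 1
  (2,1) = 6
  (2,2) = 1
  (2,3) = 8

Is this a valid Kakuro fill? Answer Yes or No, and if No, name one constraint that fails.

Yes

Across: 8+2+1=11; 6+1+8=15. Down: 8+6=14; 2+1=3; 1+8=9. No digit repeats within any run.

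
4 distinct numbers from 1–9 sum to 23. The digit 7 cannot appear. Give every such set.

{1,5,8,9}; {2,4,8,9}; {3,5,6,9}; {4,5,6,8}

4 distinct digits from 1–9 sum between 10 and 30.
Dropping sets that contain 7.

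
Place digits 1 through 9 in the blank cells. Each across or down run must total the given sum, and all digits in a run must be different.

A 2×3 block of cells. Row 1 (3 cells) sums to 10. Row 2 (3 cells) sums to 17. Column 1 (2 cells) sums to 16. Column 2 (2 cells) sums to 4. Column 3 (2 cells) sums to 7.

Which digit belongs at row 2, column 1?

16 in 2 cells must be {7,9}; 4 in 2 cells must be {1,3}.
The 10 across and the 16 down share only 7, so (1,1) = 7.
Given what's placed, (1,2) must be 1 to fit the 10 across and 4 down.
(1,3) = 10 − 8 = 2 completes the 10 across.
(2,1) = 16 − 7 = 9 completes the 16 down.
(2,2) = 4 − 1 = 3 completes the 4 down.
(2,3) = 17 − 12 = 5 completes the 17 across.

9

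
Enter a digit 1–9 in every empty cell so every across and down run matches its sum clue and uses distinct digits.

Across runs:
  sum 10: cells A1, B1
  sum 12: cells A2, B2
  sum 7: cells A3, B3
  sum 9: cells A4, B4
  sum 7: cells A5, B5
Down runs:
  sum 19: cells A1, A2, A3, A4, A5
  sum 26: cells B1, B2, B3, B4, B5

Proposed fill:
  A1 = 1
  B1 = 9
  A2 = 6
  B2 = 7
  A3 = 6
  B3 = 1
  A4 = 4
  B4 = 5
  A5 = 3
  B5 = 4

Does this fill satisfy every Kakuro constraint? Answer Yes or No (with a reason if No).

No — the down run A1–A5 sums to 20, not 19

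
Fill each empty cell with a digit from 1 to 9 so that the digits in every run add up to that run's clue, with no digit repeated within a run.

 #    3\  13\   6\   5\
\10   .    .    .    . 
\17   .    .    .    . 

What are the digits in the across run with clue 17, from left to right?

1, 9, 5, 2

10 in 4 cells must be {1,2,3,4}; 3 in 2 cells must be {1,2}.
Only 4 fits R1C2 under both its across sum 10 and down sum 13.
R2C2 = 13 − 4 = 9 completes the 13 down.
Nothing is forced directly, so branch on R1C1, whose candidates are 1 or 2. If R1C1 = 1: that forces R1C3 = 2, R1C4 = 3, R2C1 = 2, after which R2C3 would have to be in {1,5} for the 17 across but in {4} for the 6 down — contradiction. So R1C1 = 2.
R1C3 = 1: the only remaining digit allowed by both the 10 across and the 6 down.
R1C4 = 10 − 7 = 3 completes the 10 across.
R2C1 = 3 − 2 = 1 completes the 3 down.
R2C3 = 6 − 1 = 5 completes the 6 down.
R2C4 = 17 − 15 = 2 completes the 17 across.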